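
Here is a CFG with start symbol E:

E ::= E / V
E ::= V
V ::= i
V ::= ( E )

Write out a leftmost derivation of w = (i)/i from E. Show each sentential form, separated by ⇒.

E ⇒ E/V   [E ::= E / V]
E/V ⇒ V/V   [E ::= V]
V/V ⇒ (E)/V   [V ::= ( E )]
(E)/V ⇒ (V)/V   [E ::= V]
(V)/V ⇒ (i)/V   [V ::= i]
(i)/V ⇒ (i)/i   [V ::= i]

E⇒E/V⇒V/V⇒(E)/V⇒(V)/V⇒(i)/V⇒(i)/i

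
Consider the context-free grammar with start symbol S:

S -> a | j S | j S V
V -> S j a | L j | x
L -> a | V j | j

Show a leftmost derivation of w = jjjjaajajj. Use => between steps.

S => jSV   [S -> j S V]
jSV => jjSVV   [S -> j S V]
jjSVV => jjjSVV   [S -> j S]
jjjSVV => jjjjSVV   [S -> j S]
jjjjSVV => jjjjaVV   [S -> a]
jjjjaVV => jjjjaSjaV   [V -> S j a]
jjjjaSjaV => jjjjaajaV   [S -> a]
jjjjaajaV => jjjjaajaLj   [V -> L j]
jjjjaajaLj => jjjjaajajj   [L -> j]

S=>jSV=>jjSVV=>jjjSVV=>jjjjSVV=>jjjjaVV=>jjjjaSjaV=>jjjjaajaV=>jjjjaajaLj=>jjjjaajajj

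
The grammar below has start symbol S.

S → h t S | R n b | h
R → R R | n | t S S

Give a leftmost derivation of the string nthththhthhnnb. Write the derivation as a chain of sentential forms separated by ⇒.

S ⇒ Rnb   [S → R n b]
Rnb ⇒ RRnb   [R → R R]
RRnb ⇒ RRRnb   [R → R R]
RRRnb ⇒ nRRnb   [R → n]
nRRnb ⇒ ntSSRnb   [R → t S S]
ntSSRnb ⇒ nthtSSRnb   [S → h t S]
nthtSSRnb ⇒ nththtSSRnb   [S → h t S]
nththtSSRnb ⇒ nthththSRnb   [S → h]
nthththSRnb ⇒ nthththhRnb   [S → h]
nthththhRnb ⇒ nthththhRRnb   [R → R R]
nthththhRRnb ⇒ nthththhtSSRnb   [R → t S S]
nthththhtSSRnb ⇒ nthththhthSRnb   [S → h]
nthththhthSRnb ⇒ nthththhthhRnb   [S → h]
nthththhthhRnb ⇒ nthththhthhnnb   [R → n]

S ⇒ Rnb ⇒ RRnb ⇒ RRRnb ⇒ nRRnb ⇒ ntSSRnb ⇒ nthtSSRnb ⇒ nththtSSRnb ⇒ nthththSRnb ⇒ nthththhRnb ⇒ nthththhRRnb ⇒ nthththhtSSRnb ⇒ nthththhthSRnb ⇒ nthththhthhRnb ⇒ nthththhthhnnb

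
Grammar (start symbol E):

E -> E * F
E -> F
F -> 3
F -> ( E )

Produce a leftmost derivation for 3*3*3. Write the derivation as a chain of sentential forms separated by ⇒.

E⇒E*F⇒E*F*F⇒F*F*F⇒3*F*F⇒3*3*F⇒3*3*3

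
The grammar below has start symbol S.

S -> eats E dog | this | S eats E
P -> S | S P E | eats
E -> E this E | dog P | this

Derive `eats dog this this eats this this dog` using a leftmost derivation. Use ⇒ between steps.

S ⇒ eats E dog   [S -> eats E dog]
eats E dog ⇒ eats dog P dog   [E -> dog P]
eats dog P dog ⇒ eats dog S P E dog   [P -> S P E]
eats dog S P E dog ⇒ eats dog this P E dog   [S -> this]
eats dog this P E dog ⇒ eats dog this S E dog   [P -> S]
eats dog this S E dog ⇒ eats dog this S eats E E dog   [S -> S eats E]
eats dog this S eats E E dog ⇒ eats dog this this eats E E dog   [S -> this]
eats dog this this eats E E dog ⇒ eats dog this this eats this E dog   [E -> this]
eats dog this this eats this E dog ⇒ eats dog this this eats this this dog   [E -> this]

S ⇒ eats E dog ⇒ eats dog P dog ⇒ eats dog S P E dog ⇒ eats dog this P E dog ⇒ eats dog this S E dog ⇒ eats dog this S eats E E dog ⇒ eats dog this this eats E E dog ⇒ eats dog this this eats this E dog ⇒ eats dog this this eats this this dog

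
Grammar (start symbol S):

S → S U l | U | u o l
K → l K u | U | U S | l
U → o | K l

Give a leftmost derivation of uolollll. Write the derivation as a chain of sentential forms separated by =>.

S => SUl   [S → S U l]
SUl => uolUl   [S → u o l]
uolUl => uolKll   [U → K l]
uolKll => uolUSll   [K → U S]
uolUSll => uoloSll   [U → o]
uoloSll => uoloUll   [S → U]
uoloUll => uoloKlll   [U → K l]
uoloKlll => uolollll   [K → l]

S => SUl => uolUl => uolKll => uolUSll => uoloSll => uoloUll => uoloKlll => uolollll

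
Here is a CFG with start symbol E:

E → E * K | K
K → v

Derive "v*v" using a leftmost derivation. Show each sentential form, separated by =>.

E => E*K   [E → E * K]
E*K => K*K   [E → K]
K*K => v*K   [K → v]
v*K => v*v   [K → v]

E => E*K => K*K => v*K => v*v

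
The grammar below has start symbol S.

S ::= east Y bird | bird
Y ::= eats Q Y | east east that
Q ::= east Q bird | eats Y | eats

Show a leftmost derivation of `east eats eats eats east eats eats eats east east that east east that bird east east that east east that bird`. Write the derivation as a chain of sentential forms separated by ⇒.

S ⇒ east Y bird   [S ::= east Y bird]
east Y bird ⇒ east eats Q Y bird   [Y ::= eats Q Y]
east eats Q Y bird ⇒ east eats eats Y Y bird   [Q ::= eats Y]
east eats eats Y Y bird ⇒ east eats eats eats Q Y Y bird   [Y ::= eats Q Y]
east eats eats eats Q Y Y bird ⇒ east eats eats eats east Q bird Y Y bird   [Q ::= east Q bird]
east eats eats eats east Q bird Y Y bird ⇒ east eats eats eats east eats Y bird Y Y bird   [Q ::= eats Y]
east eats eats eats east eats Y bird Y Y bird ⇒ east eats eats eats east eats eats Q Y bird Y Y bird   [Y ::= eats Q Y]
east eats eats eats east eats eats Q Y bird Y Y bird ⇒ east eats eats eats east eats eats eats Y Y bird Y Y bird   [Q ::= eats Y]
east eats eats eats east eats eats eats Y Y bird Y Y bird ⇒ east eats eats eats east eats eats eats east east that Y bird Y Y bird   [Y ::= east east that]
east eats eats eats east eats eats eats east east that Y bird Y Y bird ⇒ east eats eats eats east eats eats eats east east that east east that bird Y Y bird   [Y ::= east east that]
east eats eats eats east eats eats eats east east that east east that bird Y Y bird ⇒ east eats eats eats east eats eats eats east east that east east that bird east east that Y bird   [Y ::= east east that]
east eats eats eats east eats eats eats east east that east east that bird east east that Y bird ⇒ east eats eats eats east eats eats eats east east that east east that bird east east that east east that bird   [Y ::= east east that]

S ⇒ east Y bird ⇒ east eats Q Y bird ⇒ east eats eats Y Y bird ⇒ east eats eats eats Q Y Y bird ⇒ east eats eats eats east Q bird Y Y bird ⇒ east eats eats eats east eats Y bird Y Y bird ⇒ east eats eats eats east eats eats Q Y bird Y Y bird ⇒ east eats eats eats east eats eats eats Y Y bird Y Y bird ⇒ east eats eats eats east eats eats eats east east that Y bird Y Y bird ⇒ east eats eats eats east eats eats eats east east that east east that bird Y Y bird ⇒ east eats eats eats east eats eats eats east east that east east that bird east east that Y bird ⇒ east eats eats eats east eats eats eats east east that east east that bird east east that east east that bird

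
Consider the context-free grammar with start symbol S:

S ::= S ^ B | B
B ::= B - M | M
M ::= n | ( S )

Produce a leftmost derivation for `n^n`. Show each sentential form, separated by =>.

S => S^B => B^B => M^B => n^B => n^M => n^n

S => S^B   [S ::= S ^ B]
S^B => B^B   [S ::= B]
B^B => M^B   [B ::= M]
M^B => n^B   [M ::= n]
n^B => n^M   [B ::= M]
n^M => n^n   [M ::= n]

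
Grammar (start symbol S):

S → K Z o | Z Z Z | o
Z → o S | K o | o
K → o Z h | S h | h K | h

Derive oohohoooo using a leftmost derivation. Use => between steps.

S=>ZZZ=>oSZZ=>oKZoZZ=>ooZhZoZZ=>ooKohZoZZ=>oohohZoZZ=>oohohooZZ=>oohohoooZ=>oohohoooo

S => ZZZ   [S → Z Z Z]
ZZZ => oSZZ   [Z → o S]
oSZZ => oKZoZZ   [S → K Z o]
oKZoZZ => ooZhZoZZ   [K → o Z h]
ooZhZoZZ => ooKohZoZZ   [Z → K o]
ooKohZoZZ => oohohZoZZ   [K → h]
oohohZoZZ => oohohooZZ   [Z → o]
oohohooZZ => oohohoooZ   [Z → o]
oohohoooZ => oohohoooo   [Z → o]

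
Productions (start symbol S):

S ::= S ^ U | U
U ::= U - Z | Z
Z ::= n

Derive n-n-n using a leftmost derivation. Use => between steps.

S => U   [S ::= U]
U => U-Z   [U ::= U - Z]
U-Z => U-Z-Z   [U ::= U - Z]
U-Z-Z => Z-Z-Z   [U ::= Z]
Z-Z-Z => n-Z-Z   [Z ::= n]
n-Z-Z => n-n-Z   [Z ::= n]
n-n-Z => n-n-n   [Z ::= n]

S=>U=>U-Z=>U-Z-Z=>Z-Z-Z=>n-Z-Z=>n-n-Z=>n-n-n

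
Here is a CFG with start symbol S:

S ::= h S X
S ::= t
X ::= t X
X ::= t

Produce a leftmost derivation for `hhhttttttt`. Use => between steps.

S => hSX   [S ::= h S X]
hSX => hhSXX   [S ::= h S X]
hhSXX => hhhSXXX   [S ::= h S X]
hhhSXXX => hhhtXXX   [S ::= t]
hhhtXXX => hhhttXX   [X ::= t]
hhhttXX => hhhtttXX   [X ::= t X]
hhhtttXX => hhhttttX   [X ::= t]
hhhttttX => hhhtttttX   [X ::= t X]
hhhtttttX => hhhttttttX   [X ::= t X]
hhhttttttX => hhhttttttt   [X ::= t]

S => hSX => hhSXX => hhhSXXX => hhhtXXX => hhhttXX => hhhtttXX => hhhttttX => hhhtttttX => hhhttttttX => hhhttttttt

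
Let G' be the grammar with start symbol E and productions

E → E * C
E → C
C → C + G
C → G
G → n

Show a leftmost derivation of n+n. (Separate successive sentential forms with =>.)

E => C   [E → C]
C => C+G   [C → C + G]
C+G => G+G   [C → G]
G+G => n+G   [G → n]
n+G => n+n   [G → n]

E => C => C+G => G+G => n+G => n+n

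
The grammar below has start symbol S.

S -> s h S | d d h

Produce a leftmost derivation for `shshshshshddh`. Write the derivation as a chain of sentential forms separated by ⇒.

S ⇒ shS ⇒ shshS ⇒ shshshS ⇒ shshshshS ⇒ shshshshshS ⇒ shshshshshddh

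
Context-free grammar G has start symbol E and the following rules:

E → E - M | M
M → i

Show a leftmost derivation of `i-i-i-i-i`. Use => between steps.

E => E-M => E-M-M => E-M-M-M => E-M-M-M-M => M-M-M-M-M => i-M-M-M-M => i-i-M-M-M => i-i-i-M-M => i-i-i-i-M => i-i-i-i-i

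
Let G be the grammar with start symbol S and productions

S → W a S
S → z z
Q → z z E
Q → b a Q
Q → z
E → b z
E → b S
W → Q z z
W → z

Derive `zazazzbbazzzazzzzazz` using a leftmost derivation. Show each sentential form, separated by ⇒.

S ⇒ WaS   [S → W a S]
WaS ⇒ zaS   [W → z]
zaS ⇒ zaWaS   [S → W a S]
zaWaS ⇒ zazaS   [W → z]
zazaS ⇒ zazaWaS   [S → W a S]
zazaWaS ⇒ zazaQzzaS   [W → Q z z]
zazaQzzaS ⇒ zazazzEzzaS   [Q → z z E]
zazazzEzzaS ⇒ zazazzbSzzaS   [E → b S]
zazazzbSzzaS ⇒ zazazzbWaSzzaS   [S → W a S]
zazazzbWaSzzaS ⇒ zazazzbQzzaSzzaS   [W → Q z z]
zazazzbQzzaSzzaS ⇒ zazazzbbaQzzaSzzaS   [Q → b a Q]
zazazzbbaQzzaSzzaS ⇒ zazazzbbazzzaSzzaS   [Q → z]
zazazzbbazzzaSzzaS ⇒ zazazzbbazzzazzzzaS   [S → z z]
zazazzbbazzzazzzzaS ⇒ zazazzbbazzzazzzzazz   [S → z z]

S ⇒ WaS ⇒ zaS ⇒ zaWaS ⇒ zazaS ⇒ zazaWaS ⇒ zazaQzzaS ⇒ zazazzEzzaS ⇒ zazazzbSzzaS ⇒ zazazzbWaSzzaS ⇒ zazazzbQzzaSzzaS ⇒ zazazzbbaQzzaSzzaS ⇒ zazazzbbazzzaSzzaS ⇒ zazazzbbazzzazzzzaS ⇒ zazazzbbazzzazzzzazz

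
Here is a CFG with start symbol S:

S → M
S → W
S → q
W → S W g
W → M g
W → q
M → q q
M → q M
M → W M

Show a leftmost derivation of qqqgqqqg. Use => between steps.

S => W   [S → W]
W => SWg   [W → S W g]
SWg => MWg   [S → M]
MWg => qMWg   [M → q M]
qMWg => qWMWg   [M → W M]
qWMWg => qMgMWg   [W → M g]
qMgMWg => qqqgMWg   [M → q q]
qqqgMWg => qqqgqqWg   [M → q q]
qqqgqqWg => qqqgqqqg   [W → q]

S => W => SWg => MWg => qMWg => qWMWg => qMgMWg => qqqgMWg => qqqgqqWg => qqqgqqqg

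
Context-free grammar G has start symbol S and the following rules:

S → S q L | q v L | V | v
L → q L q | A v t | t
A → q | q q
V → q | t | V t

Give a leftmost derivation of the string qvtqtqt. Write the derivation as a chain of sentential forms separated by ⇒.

S ⇒ SqL ⇒ SqLqL ⇒ qvLqLqL ⇒ qvtqLqL ⇒ qvtqtqL ⇒ qvtqtqt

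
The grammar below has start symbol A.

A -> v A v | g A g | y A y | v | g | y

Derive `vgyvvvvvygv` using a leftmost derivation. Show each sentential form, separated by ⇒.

A⇒vAv⇒vgAgv⇒vgyAygv⇒vgyvAvygv⇒vgyvvAvvygv⇒vgyvvvvvygv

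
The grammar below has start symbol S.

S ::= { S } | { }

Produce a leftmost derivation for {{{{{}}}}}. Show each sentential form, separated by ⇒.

S ⇒ {S} ⇒ {{S}} ⇒ {{{S}}} ⇒ {{{{S}}}} ⇒ {{{{{}}}}}

S ⇒ {S}   [S ::= { S }]
{S} ⇒ {{S}}   [S ::= { S }]
{{S}} ⇒ {{{S}}}   [S ::= { S }]
{{{S}}} ⇒ {{{{S}}}}   [S ::= { S }]
{{{{S}}}} ⇒ {{{{{}}}}}   [S ::= { }]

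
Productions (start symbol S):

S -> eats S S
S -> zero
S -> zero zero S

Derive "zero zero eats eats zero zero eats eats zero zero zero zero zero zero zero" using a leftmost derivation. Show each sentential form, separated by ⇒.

S ⇒ zero zero S ⇒ zero zero eats S S ⇒ zero zero eats eats S S S ⇒ zero zero eats eats zero zero S S S ⇒ zero zero eats eats zero zero eats S S S S ⇒ zero zero eats eats zero zero eats eats S S S S S ⇒ zero zero eats eats zero zero eats eats zero S S S S ⇒ zero zero eats eats zero zero eats eats zero zero zero S S S S ⇒ zero zero eats eats zero zero eats eats zero zero zero zero S S S ⇒ zero zero eats eats zero zero eats eats zero zero zero zero zero S S ⇒ zero zero eats eats zero zero eats eats zero zero zero zero zero zero S ⇒ zero zero eats eats zero zero eats eats zero zero zero zero zero zero zero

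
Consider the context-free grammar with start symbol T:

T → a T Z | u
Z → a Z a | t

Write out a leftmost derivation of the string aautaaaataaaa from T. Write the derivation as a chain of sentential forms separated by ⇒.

T ⇒ aTZ   [T → a T Z]
aTZ ⇒ aaTZZ   [T → a T Z]
aaTZZ ⇒ aauZZ   [T → u]
aauZZ ⇒ aautZ   [Z → t]
aautZ ⇒ aautaZa   [Z → a Z a]
aautaZa ⇒ aautaaZaa   [Z → a Z a]
aautaaZaa ⇒ aautaaaZaaa   [Z → a Z a]
aautaaaZaaa ⇒ aautaaaaZaaaa   [Z → a Z a]
aautaaaaZaaaa ⇒ aautaaaataaaa   [Z → t]

T ⇒ aTZ ⇒ aaTZZ ⇒ aauZZ ⇒ aautZ ⇒ aautaZa ⇒ aautaaZaa ⇒ aautaaaZaaa ⇒ aautaaaaZaaaa ⇒ aautaaaataaaa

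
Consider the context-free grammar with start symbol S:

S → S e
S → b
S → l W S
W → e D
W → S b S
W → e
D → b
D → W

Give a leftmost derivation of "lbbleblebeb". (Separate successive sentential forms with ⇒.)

S ⇒ lWS   [S → l W S]
lWS ⇒ lSbSS   [W → S b S]
lSbSS ⇒ lbbSS   [S → b]
lbbSS ⇒ lbbSeS   [S → S e]
lbbSeS ⇒ lbblWSeS   [S → l W S]
lbblWSeS ⇒ lbbleDSeS   [W → e D]
lbbleDSeS ⇒ lbblebSeS   [D → b]
lbblebSeS ⇒ lbbleblWSeS   [S → l W S]
lbbleblWSeS ⇒ lbblebleSeS   [W → e]
lbblebleSeS ⇒ lbbleblebeS   [S → b]
lbbleblebeS ⇒ lbbleblebeb   [S → b]

S⇒lWS⇒lSbSS⇒lbbSS⇒lbbSeS⇒lbblWSeS⇒lbbleDSeS⇒lbblebSeS⇒lbbleblWSeS⇒lbblebleSeS⇒lbbleblebeS⇒lbbleblebeb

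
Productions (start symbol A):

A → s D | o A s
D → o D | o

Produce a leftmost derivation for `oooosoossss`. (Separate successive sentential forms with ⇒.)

A ⇒ oAs   [A → o A s]
oAs ⇒ ooAss   [A → o A s]
ooAss ⇒ oooAsss   [A → o A s]
oooAsss ⇒ ooooAssss   [A → o A s]
ooooAssss ⇒ oooosDssss   [A → s D]
oooosDssss ⇒ oooosoDssss   [D → o D]
oooosoDssss ⇒ oooosoossss   [D → o]

A ⇒ oAs ⇒ ooAss ⇒ oooAsss ⇒ ooooAssss ⇒ oooosDssss ⇒ oooosoDssss ⇒ oooosoossss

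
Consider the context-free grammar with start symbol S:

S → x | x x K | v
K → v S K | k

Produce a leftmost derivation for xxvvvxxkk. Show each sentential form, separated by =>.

S => xxK => xxvSK => xxvvK => xxvvvSK => xxvvvxxKK => xxvvvxxkK => xxvvvxxkk

S => xxK   [S → x x K]
xxK => xxvSK   [K → v S K]
xxvSK => xxvvK   [S → v]
xxvvK => xxvvvSK   [K → v S K]
xxvvvSK => xxvvvxxKK   [S → x x K]
xxvvvxxKK => xxvvvxxkK   [K → k]
xxvvvxxkK => xxvvvxxkk   [K → k]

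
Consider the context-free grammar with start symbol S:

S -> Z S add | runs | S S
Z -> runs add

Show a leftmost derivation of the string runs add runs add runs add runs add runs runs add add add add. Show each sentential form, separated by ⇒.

S ⇒ Z S add   [S -> Z S add]
Z S add ⇒ runs add S add   [Z -> runs add]
runs add S add ⇒ runs add Z S add add   [S -> Z S add]
runs add Z S add add ⇒ runs add runs add S add add   [Z -> runs add]
runs add runs add S add add ⇒ runs add runs add Z S add add add   [S -> Z S add]
runs add runs add Z S add add add ⇒ runs add runs add runs add S add add add   [Z -> runs add]
runs add runs add runs add S add add add ⇒ runs add runs add runs add Z S add add add add   [S -> Z S add]
runs add runs add runs add Z S add add add add ⇒ runs add runs add runs add runs add S add add add add   [Z -> runs add]
runs add runs add runs add runs add S add add add add ⇒ runs add runs add runs add runs add S S add add add add   [S -> S S]
runs add runs add runs add runs add S S add add add add ⇒ runs add runs add runs add runs add runs S add add add add   [S -> runs]
runs add runs add runs add runs add runs S add add add add ⇒ runs add runs add runs add runs add runs runs add add add add   [S -> runs]

S ⇒ Z S add ⇒ runs add S add ⇒ runs add Z S add add ⇒ runs add runs add S add add ⇒ runs add runs add Z S add add add ⇒ runs add runs add runs add S add add add ⇒ runs add runs add runs add Z S add add add add ⇒ runs add runs add runs add runs add S add add add add ⇒ runs add runs add runs add runs add S S add add add add ⇒ runs add runs add runs add runs add runs S add add add add ⇒ runs add runs add runs add runs add runs runs add add add add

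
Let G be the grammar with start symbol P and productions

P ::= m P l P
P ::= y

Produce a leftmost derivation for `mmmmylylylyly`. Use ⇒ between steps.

P ⇒ mPlP   [P ::= m P l P]
mPlP ⇒ mmPlPlP   [P ::= m P l P]
mmPlPlP ⇒ mmmPlPlPlP   [P ::= m P l P]
mmmPlPlPlP ⇒ mmmmPlPlPlPlP   [P ::= m P l P]
mmmmPlPlPlPlP ⇒ mmmmylPlPlPlP   [P ::= y]
mmmmylPlPlPlP ⇒ mmmmylylPlPlP   [P ::= y]
mmmmylylPlPlP ⇒ mmmmylylylPlP   [P ::= y]
mmmmylylylPlP ⇒ mmmmylylylylP   [P ::= y]
mmmmylylylylP ⇒ mmmmylylylyly   [P ::= y]

P ⇒ mPlP ⇒ mmPlPlP ⇒ mmmPlPlPlP ⇒ mmmmPlPlPlPlP ⇒ mmmmylPlPlPlP ⇒ mmmmylylPlPlP ⇒ mmmmylylylPlP ⇒ mmmmylylylylP ⇒ mmmmylylylyly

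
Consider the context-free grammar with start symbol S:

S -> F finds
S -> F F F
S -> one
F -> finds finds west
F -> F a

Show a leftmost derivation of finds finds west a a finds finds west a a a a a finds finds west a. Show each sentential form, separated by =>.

S => F F F   [S -> F F F]
F F F => F a F F   [F -> F a]
F a F F => F a a F F   [F -> F a]
F a a F F => finds finds west a a F F   [F -> finds finds west]
finds finds west a a F F => finds finds west a a F a F   [F -> F a]
finds finds west a a F a F => finds finds west a a F a a F   [F -> F a]
finds finds west a a F a a F => finds finds west a a F a a a F   [F -> F a]
finds finds west a a F a a a F => finds finds west a a F a a a a F   [F -> F a]
finds finds west a a F a a a a F => finds finds west a a F a a a a a F   [F -> F a]
finds finds west a a F a a a a a F => finds finds west a a finds finds west a a a a a F   [F -> finds finds west]
finds finds west a a finds finds west a a a a a F => finds finds west a a finds finds west a a a a a F a   [F -> F a]
finds finds west a a finds finds west a a a a a F a => finds finds west a a finds finds west a a a a a finds finds west a   [F -> finds finds west]

S => F F F => F a F F => F a a F F => finds finds west a a F F => finds finds west a a F a F => finds finds west a a F a a F => finds finds west a a F a a a F => finds finds west a a F a a a a F => finds finds west a a F a a a a a F => finds finds west a a finds finds west a a a a a F => finds finds west a a finds finds west a a a a a F a => finds finds west a a finds finds west a a a a a finds finds west a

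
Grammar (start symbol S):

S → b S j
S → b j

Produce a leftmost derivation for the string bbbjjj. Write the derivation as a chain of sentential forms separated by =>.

S => bSj => bbSjj => bbbjjj

S => bSj   [S → b S j]
bSj => bbSjj   [S → b S j]
bbSjj => bbbjjj   [S → b j]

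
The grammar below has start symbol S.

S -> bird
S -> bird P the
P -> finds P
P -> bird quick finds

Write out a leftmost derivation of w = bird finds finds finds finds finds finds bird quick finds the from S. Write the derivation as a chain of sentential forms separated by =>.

S => bird P the => bird finds P the => bird finds finds P the => bird finds finds finds P the => bird finds finds finds finds P the => bird finds finds finds finds finds P the => bird finds finds finds finds finds finds P the => bird finds finds finds finds finds finds bird quick finds the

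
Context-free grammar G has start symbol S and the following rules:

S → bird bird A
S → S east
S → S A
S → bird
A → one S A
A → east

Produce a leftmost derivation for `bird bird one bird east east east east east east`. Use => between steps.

S => S A => S A A => S east A A => S east east A A => S A east east A A => bird bird A A east east A A => bird bird one S A A east east A A => bird bird one bird A A east east A A => bird bird one bird east A east east A A => bird bird one bird east east east east A A => bird bird one bird east east east east east A => bird bird one bird east east east east east east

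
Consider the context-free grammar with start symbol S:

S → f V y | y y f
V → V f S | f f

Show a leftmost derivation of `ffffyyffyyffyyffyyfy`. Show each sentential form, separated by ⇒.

S ⇒ fVy   [S → f V y]
fVy ⇒ fVfSy   [V → V f S]
fVfSy ⇒ fVfSfSy   [V → V f S]
fVfSfSy ⇒ fVfSfSfSy   [V → V f S]
fVfSfSfSy ⇒ fVfSfSfSfSy   [V → V f S]
fVfSfSfSfSy ⇒ ffffSfSfSfSy   [V → f f]
ffffSfSfSfSy ⇒ ffffyyffSfSfSy   [S → y y f]
ffffyyffSfSfSy ⇒ ffffyyffyyffSfSy   [S → y y f]
ffffyyffyyffSfSy ⇒ ffffyyffyyffyyffSy   [S → y y f]
ffffyyffyyffyyffSy ⇒ ffffyyffyyffyyffyyfy   [S → y y f]

S ⇒ fVy ⇒ fVfSy ⇒ fVfSfSy ⇒ fVfSfSfSy ⇒ fVfSfSfSfSy ⇒ ffffSfSfSfSy ⇒ ffffyyffSfSfSy ⇒ ffffyyffyyffSfSy ⇒ ffffyyffyyffyyffSy ⇒ ffffyyffyyffyyffyyfy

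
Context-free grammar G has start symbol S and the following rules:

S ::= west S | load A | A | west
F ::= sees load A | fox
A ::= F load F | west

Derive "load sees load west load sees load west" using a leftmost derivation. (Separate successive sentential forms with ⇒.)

S ⇒ load A ⇒ load F load F ⇒ load sees load A load F ⇒ load sees load west load F ⇒ load sees load west load sees load A ⇒ load sees load west load sees load west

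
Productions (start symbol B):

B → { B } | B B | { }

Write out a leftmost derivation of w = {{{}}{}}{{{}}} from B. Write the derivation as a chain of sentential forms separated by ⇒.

B⇒BB⇒{B}B⇒{BB}B⇒{{B}B}B⇒{{{}}B}B⇒{{{}}{}}B⇒{{{}}{}}{B}⇒{{{}}{}}{{B}}⇒{{{}}{}}{{{}}}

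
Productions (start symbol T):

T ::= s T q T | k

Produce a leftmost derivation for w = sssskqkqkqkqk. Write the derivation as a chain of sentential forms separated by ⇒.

T ⇒ sTqT   [T ::= s T q T]
sTqT ⇒ ssTqTqT   [T ::= s T q T]
ssTqTqT ⇒ sssTqTqTqT   [T ::= s T q T]
sssTqTqTqT ⇒ ssssTqTqTqTqT   [T ::= s T q T]
ssssTqTqTqTqT ⇒ sssskqTqTqTqT   [T ::= k]
sssskqTqTqTqT ⇒ sssskqkqTqTqT   [T ::= k]
sssskqkqTqTqT ⇒ sssskqkqkqTqT   [T ::= k]
sssskqkqkqTqT ⇒ sssskqkqkqkqT   [T ::= k]
sssskqkqkqkqT ⇒ sssskqkqkqkqk   [T ::= k]

T⇒sTqT⇒ssTqTqT⇒sssTqTqTqT⇒ssssTqTqTqTqT⇒sssskqTqTqTqT⇒sssskqkqTqTqT⇒sssskqkqkqTqT⇒sssskqkqkqkqT⇒sssskqkqkqkqk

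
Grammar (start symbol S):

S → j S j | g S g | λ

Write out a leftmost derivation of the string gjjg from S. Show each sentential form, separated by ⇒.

S ⇒ gSg   [S → g S g]
gSg ⇒ gjSjg   [S → j S j]
gjSjg ⇒ gjjg   [S → λ]

S ⇒ gSg ⇒ gjSjg ⇒ gjjg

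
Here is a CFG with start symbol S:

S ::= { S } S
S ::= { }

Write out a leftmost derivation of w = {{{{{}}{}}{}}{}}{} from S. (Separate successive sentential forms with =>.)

S => {S}S   [S ::= { S } S]
{S}S => {{S}S}S   [S ::= { S } S]
{{S}S}S => {{{S}S}S}S   [S ::= { S } S]
{{{S}S}S}S => {{{{S}S}S}S}S   [S ::= { S } S]
{{{{S}S}S}S}S => {{{{{}}S}S}S}S   [S ::= { }]
{{{{{}}S}S}S}S => {{{{{}}{}}S}S}S   [S ::= { }]
{{{{{}}{}}S}S}S => {{{{{}}{}}{}}S}S   [S ::= { }]
{{{{{}}{}}{}}S}S => {{{{{}}{}}{}}{}}S   [S ::= { }]
{{{{{}}{}}{}}{}}S => {{{{{}}{}}{}}{}}{}   [S ::= { }]

S => {S}S => {{S}S}S => {{{S}S}S}S => {{{{S}S}S}S}S => {{{{{}}S}S}S}S => {{{{{}}{}}S}S}S => {{{{{}}{}}{}}S}S => {{{{{}}{}}{}}{}}S => {{{{{}}{}}{}}{}}{}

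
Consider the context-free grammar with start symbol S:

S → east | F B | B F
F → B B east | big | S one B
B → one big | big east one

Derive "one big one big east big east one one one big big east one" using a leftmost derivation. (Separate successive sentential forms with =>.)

S => F B   [S → F B]
F B => S one B B   [F → S one B]
S one B B => F B one B B   [S → F B]
F B one B B => B B east B one B B   [F → B B east]
B B east B one B B => one big B east B one B B   [B → one big]
one big B east B one B B => one big one big east B one B B   [B → one big]
one big one big east B one B B => one big one big east big east one one B B   [B → big east one]
one big one big east big east one one B B => one big one big east big east one one one big B   [B → one big]
one big one big east big east one one one big B => one big one big east big east one one one big big east one   [B → big east one]

S => F B => S one B B => F B one B B => B B east B one B B => one big B east B one B B => one big one big east B one B B => one big one big east big east one one B B => one big one big east big east one one one big B => one big one big east big east one one one big big east one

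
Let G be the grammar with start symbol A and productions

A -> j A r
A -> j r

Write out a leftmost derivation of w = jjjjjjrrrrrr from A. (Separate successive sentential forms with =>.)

A => jAr => jjArr => jjjArrr => jjjjArrrr => jjjjjArrrrr => jjjjjjrrrrrr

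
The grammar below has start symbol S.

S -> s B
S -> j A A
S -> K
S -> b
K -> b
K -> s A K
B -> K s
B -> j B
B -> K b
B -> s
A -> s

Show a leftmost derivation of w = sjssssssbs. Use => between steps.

S => sB   [S -> s B]
sB => sjB   [B -> j B]
sjB => sjKs   [B -> K s]
sjKs => sjsAKs   [K -> s A K]
sjsAKs => sjssKs   [A -> s]
sjssKs => sjsssAKs   [K -> s A K]
sjsssAKs => sjssssKs   [A -> s]
sjssssKs => sjsssssAKs   [K -> s A K]
sjsssssAKs => sjssssssKs   [A -> s]
sjssssssKs => sjssssssbs   [K -> b]

S=>sB=>sjB=>sjKs=>sjsAKs=>sjssKs=>sjsssAKs=>sjssssKs=>sjsssssAKs=>sjssssssKs=>sjssssssbs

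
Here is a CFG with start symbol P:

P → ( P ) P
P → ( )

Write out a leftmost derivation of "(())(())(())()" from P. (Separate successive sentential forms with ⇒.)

P ⇒ (P)P   [P → ( P ) P]
(P)P ⇒ (())P   [P → ( )]
(())P ⇒ (())(P)P   [P → ( P ) P]
(())(P)P ⇒ (())(())P   [P → ( )]
(())(())P ⇒ (())(())(P)P   [P → ( P ) P]
(())(())(P)P ⇒ (())(())(())P   [P → ( )]
(())(())(())P ⇒ (())(())(())()   [P → ( )]

P ⇒ (P)P ⇒ (())P ⇒ (())(P)P ⇒ (())(())P ⇒ (())(())(P)P ⇒ (())(())(())P ⇒ (())(())(())()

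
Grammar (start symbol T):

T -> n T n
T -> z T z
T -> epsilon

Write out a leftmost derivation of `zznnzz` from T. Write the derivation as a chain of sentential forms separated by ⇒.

T ⇒ zTz ⇒ zzTzz ⇒ zznTnzz ⇒ zznnzz

T ⇒ zTz   [T -> z T z]
zTz ⇒ zzTzz   [T -> z T z]
zzTzz ⇒ zznTnzz   [T -> n T n]
zznTnzz ⇒ zznnzz   [T -> epsilon]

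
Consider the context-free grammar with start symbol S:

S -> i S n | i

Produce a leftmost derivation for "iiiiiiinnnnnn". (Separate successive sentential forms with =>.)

S=>iSn=>iiSnn=>iiiSnnn=>iiiiSnnnn=>iiiiiSnnnnn=>iiiiiiSnnnnnn=>iiiiiiinnnnnn

S => iSn   [S -> i S n]
iSn => iiSnn   [S -> i S n]
iiSnn => iiiSnnn   [S -> i S n]
iiiSnnn => iiiiSnnnn   [S -> i S n]
iiiiSnnnn => iiiiiSnnnnn   [S -> i S n]
iiiiiSnnnnn => iiiiiiSnnnnnn   [S -> i S n]
iiiiiiSnnnnnn => iiiiiiinnnnnn   [S -> i]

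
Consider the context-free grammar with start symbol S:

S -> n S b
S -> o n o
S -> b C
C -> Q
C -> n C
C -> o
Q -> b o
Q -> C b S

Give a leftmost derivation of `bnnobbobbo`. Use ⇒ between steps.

S ⇒ bC ⇒ bnC ⇒ bnQ ⇒ bnCbS ⇒ bnnCbS ⇒ bnnobS ⇒ bnnobbC ⇒ bnnobbQ ⇒ bnnobbCbS ⇒ bnnobbobS ⇒ bnnobbobbC ⇒ bnnobbobbo

S ⇒ bC   [S -> b C]
bC ⇒ bnC   [C -> n C]
bnC ⇒ bnQ   [C -> Q]
bnQ ⇒ bnCbS   [Q -> C b S]
bnCbS ⇒ bnnCbS   [C -> n C]
bnnCbS ⇒ bnnobS   [C -> o]
bnnobS ⇒ bnnobbC   [S -> b C]
bnnobbC ⇒ bnnobbQ   [C -> Q]
bnnobbQ ⇒ bnnobbCbS   [Q -> C b S]
bnnobbCbS ⇒ bnnobbobS   [C -> o]
bnnobbobS ⇒ bnnobbobbC   [S -> b C]
bnnobbobbC ⇒ bnnobbobbo   [C -> o]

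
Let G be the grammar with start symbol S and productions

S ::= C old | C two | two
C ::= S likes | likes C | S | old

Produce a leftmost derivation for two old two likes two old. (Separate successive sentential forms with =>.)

S => C old => S old => C two old => S likes two old => C two likes two old => S two likes two old => C old two likes two old => S old two likes two old => two old two likes two old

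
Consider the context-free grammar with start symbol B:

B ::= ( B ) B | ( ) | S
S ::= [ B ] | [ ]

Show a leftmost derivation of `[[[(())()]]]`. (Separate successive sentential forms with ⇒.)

B ⇒ S   [B ::= S]
S ⇒ [B]   [S ::= [ B ]]
[B] ⇒ [S]   [B ::= S]
[S] ⇒ [[B]]   [S ::= [ B ]]
[[B]] ⇒ [[S]]   [B ::= S]
[[S]] ⇒ [[[B]]]   [S ::= [ B ]]
[[[B]]] ⇒ [[[(B)B]]]   [B ::= ( B ) B]
[[[(B)B]]] ⇒ [[[(())B]]]   [B ::= ( )]
[[[(())B]]] ⇒ [[[(())()]]]   [B ::= ( )]

B⇒S⇒[B]⇒[S]⇒[[B]]⇒[[S]]⇒[[[B]]]⇒[[[(B)B]]]⇒[[[(())B]]]⇒[[[(())()]]]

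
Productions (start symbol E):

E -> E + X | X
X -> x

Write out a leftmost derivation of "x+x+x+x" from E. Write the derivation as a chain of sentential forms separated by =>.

E => E+X => E+X+X => E+X+X+X => X+X+X+X => x+X+X+X => x+x+X+X => x+x+x+X => x+x+x+x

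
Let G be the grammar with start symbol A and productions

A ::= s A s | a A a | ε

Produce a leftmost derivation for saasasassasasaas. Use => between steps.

A => sAs => saAas => saaAaas => saasAsaas => saasaAasaas => saasasAsasaas => saasasaAasasaas => saasasasAsasasaas => saasasassasasaas

A => sAs   [A ::= s A s]
sAs => saAas   [A ::= a A a]
saAas => saaAaas   [A ::= a A a]
saaAaas => saasAsaas   [A ::= s A s]
saasAsaas => saasaAasaas   [A ::= a A a]
saasaAasaas => saasasAsasaas   [A ::= s A s]
saasasAsasaas => saasasaAasasaas   [A ::= a A a]
saasasaAasasaas => saasasasAsasasaas   [A ::= s A s]
saasasasAsasasaas => saasasassasasaas   [A ::= ε]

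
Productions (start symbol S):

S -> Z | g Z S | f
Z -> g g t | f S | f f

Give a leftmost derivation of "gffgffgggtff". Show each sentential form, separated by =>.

S => gZS   [S -> g Z S]
gZS => gffS   [Z -> f f]
gffS => gffgZS   [S -> g Z S]
gffgZS => gffgfSS   [Z -> f S]
gffgfSS => gffgfZS   [S -> Z]
gffgfZS => gffgffSS   [Z -> f S]
gffgffSS => gffgffgZSS   [S -> g Z S]
gffgffgZSS => gffgffgggtSS   [Z -> g g t]
gffgffgggtSS => gffgffgggtfS   [S -> f]
gffgffgggtfS => gffgffgggtff   [S -> f]

S=>gZS=>gffS=>gffgZS=>gffgfSS=>gffgfZS=>gffgffSS=>gffgffgZSS=>gffgffgggtSS=>gffgffgggtfS=>gffgffgggtff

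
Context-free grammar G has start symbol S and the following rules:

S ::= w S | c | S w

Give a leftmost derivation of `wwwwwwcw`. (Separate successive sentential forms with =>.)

S=>Sw=>wSw=>wwSw=>wwwSw=>wwwwSw=>wwwwwSw=>wwwwwwSw=>wwwwwwcw

S => Sw   [S ::= S w]
Sw => wSw   [S ::= w S]
wSw => wwSw   [S ::= w S]
wwSw => wwwSw   [S ::= w S]
wwwSw => wwwwSw   [S ::= w S]
wwwwSw => wwwwwSw   [S ::= w S]
wwwwwSw => wwwwwwSw   [S ::= w S]
wwwwwwSw => wwwwwwcw   [S ::= c]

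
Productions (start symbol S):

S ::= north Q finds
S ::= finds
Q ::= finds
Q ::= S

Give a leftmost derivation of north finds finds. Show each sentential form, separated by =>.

S => north Q finds => north S finds => north finds finds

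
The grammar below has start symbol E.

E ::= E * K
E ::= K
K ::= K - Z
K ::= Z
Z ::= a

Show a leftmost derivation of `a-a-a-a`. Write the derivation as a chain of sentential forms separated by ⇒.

E ⇒ K   [E ::= K]
K ⇒ K-Z   [K ::= K - Z]
K-Z ⇒ K-Z-Z   [K ::= K - Z]
K-Z-Z ⇒ K-Z-Z-Z   [K ::= K - Z]
K-Z-Z-Z ⇒ Z-Z-Z-Z   [K ::= Z]
Z-Z-Z-Z ⇒ a-Z-Z-Z   [Z ::= a]
a-Z-Z-Z ⇒ a-a-Z-Z   [Z ::= a]
a-a-Z-Z ⇒ a-a-a-Z   [Z ::= a]
a-a-a-Z ⇒ a-a-a-a   [Z ::= a]

E⇒K⇒K-Z⇒K-Z-Z⇒K-Z-Z-Z⇒Z-Z-Z-Z⇒a-Z-Z-Z⇒a-a-Z-Z⇒a-a-a-Z⇒a-a-a-a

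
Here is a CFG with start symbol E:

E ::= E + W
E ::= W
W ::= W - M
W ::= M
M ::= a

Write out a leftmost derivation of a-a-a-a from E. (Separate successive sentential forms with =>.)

E => W   [E ::= W]
W => W-M   [W ::= W - M]
W-M => W-M-M   [W ::= W - M]
W-M-M => W-M-M-M   [W ::= W - M]
W-M-M-M => M-M-M-M   [W ::= M]
M-M-M-M => a-M-M-M   [M ::= a]
a-M-M-M => a-a-M-M   [M ::= a]
a-a-M-M => a-a-a-M   [M ::= a]
a-a-a-M => a-a-a-a   [M ::= a]

E => W => W-M => W-M-M => W-M-M-M => M-M-M-M => a-M-M-M => a-a-M-M => a-a-a-M => a-a-a-a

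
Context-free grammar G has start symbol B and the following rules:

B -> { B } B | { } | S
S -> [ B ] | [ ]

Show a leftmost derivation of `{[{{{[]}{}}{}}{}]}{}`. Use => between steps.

B => {B}B   [B -> { B } B]
{B}B => {S}B   [B -> S]
{S}B => {[B]}B   [S -> [ B ]]
{[B]}B => {[{B}B]}B   [B -> { B } B]
{[{B}B]}B => {[{{B}B}B]}B   [B -> { B } B]
{[{{B}B}B]}B => {[{{{B}B}B}B]}B   [B -> { B } B]
{[{{{B}B}B}B]}B => {[{{{S}B}B}B]}B   [B -> S]
{[{{{S}B}B}B]}B => {[{{{[]}B}B}B]}B   [S -> [ ]]
{[{{{[]}B}B}B]}B => {[{{{[]}{}}B}B]}B   [B -> { }]
{[{{{[]}{}}B}B]}B => {[{{{[]}{}}{}}B]}B   [B -> { }]
{[{{{[]}{}}{}}B]}B => {[{{{[]}{}}{}}{}]}B   [B -> { }]
{[{{{[]}{}}{}}{}]}B => {[{{{[]}{}}{}}{}]}{}   [B -> { }]

B=>{B}B=>{S}B=>{[B]}B=>{[{B}B]}B=>{[{{B}B}B]}B=>{[{{{B}B}B}B]}B=>{[{{{S}B}B}B]}B=>{[{{{[]}B}B}B]}B=>{[{{{[]}{}}B}B]}B=>{[{{{[]}{}}{}}B]}B=>{[{{{[]}{}}{}}{}]}B=>{[{{{[]}{}}{}}{}]}{}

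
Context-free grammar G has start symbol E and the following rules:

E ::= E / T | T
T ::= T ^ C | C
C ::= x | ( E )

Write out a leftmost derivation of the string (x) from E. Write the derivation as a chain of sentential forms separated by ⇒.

E ⇒ T ⇒ C ⇒ (E) ⇒ (T) ⇒ (C) ⇒ (x)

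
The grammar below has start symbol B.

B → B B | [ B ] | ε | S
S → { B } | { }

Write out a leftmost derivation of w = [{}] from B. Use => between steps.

B => BB => [B]B => [S]B => [{}]B => [{}]

B => BB   [B → B B]
BB => [B]B   [B → [ B ]]
[B]B => [S]B   [B → S]
[S]B => [{}]B   [S → { }]
[{}]B => [{}]   [B → ε]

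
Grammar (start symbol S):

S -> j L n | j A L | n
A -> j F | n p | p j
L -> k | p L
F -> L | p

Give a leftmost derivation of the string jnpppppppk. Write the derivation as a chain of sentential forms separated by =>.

S => jAL => jnpL => jnppL => jnpppL => jnppppL => jnpppppL => jnppppppL => jnpppppppL => jnpppppppk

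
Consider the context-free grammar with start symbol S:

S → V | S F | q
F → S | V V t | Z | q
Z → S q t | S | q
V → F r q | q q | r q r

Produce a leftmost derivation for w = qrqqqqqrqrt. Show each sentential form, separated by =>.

S => SF   [S → S F]
SF => SFF   [S → S F]
SFF => SFFF   [S → S F]
SFFF => VFFF   [S → V]
VFFF => FrqFFF   [V → F r q]
FrqFFF => ZrqFFF   [F → Z]
ZrqFFF => qrqFFF   [Z → q]
qrqFFF => qrqZFF   [F → Z]
qrqZFF => qrqqFF   [Z → q]
qrqqFF => qrqqqF   [F → q]
qrqqqF => qrqqqVVt   [F → V V t]
qrqqqVVt => qrqqqqqVt   [V → q q]
qrqqqqqVt => qrqqqqqrqrt   [V → r q r]

S => SF => SFF => SFFF => VFFF => FrqFFF => ZrqFFF => qrqFFF => qrqZFF => qrqqFF => qrqqqF => qrqqqVVt => qrqqqqqVt => qrqqqqqrqrt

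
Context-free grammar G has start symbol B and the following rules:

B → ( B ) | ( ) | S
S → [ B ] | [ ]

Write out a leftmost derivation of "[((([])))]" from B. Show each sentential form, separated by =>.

B => S   [B → S]
S => [B]   [S → [ B ]]
[B] => [(B)]   [B → ( B )]
[(B)] => [((B))]   [B → ( B )]
[((B))] => [(((B)))]   [B → ( B )]
[(((B)))] => [(((S)))]   [B → S]
[(((S)))] => [((([])))]   [S → [ ]]

B => S => [B] => [(B)] => [((B))] => [(((B)))] => [(((S)))] => [((([])))]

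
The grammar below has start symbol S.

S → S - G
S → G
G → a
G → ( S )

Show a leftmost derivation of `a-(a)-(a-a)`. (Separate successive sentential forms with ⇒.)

S ⇒ S-G   [S → S - G]
S-G ⇒ S-G-G   [S → S - G]
S-G-G ⇒ G-G-G   [S → G]
G-G-G ⇒ a-G-G   [G → a]
a-G-G ⇒ a-(S)-G   [G → ( S )]
a-(S)-G ⇒ a-(G)-G   [S → G]
a-(G)-G ⇒ a-(a)-G   [G → a]
a-(a)-G ⇒ a-(a)-(S)   [G → ( S )]
a-(a)-(S) ⇒ a-(a)-(S-G)   [S → S - G]
a-(a)-(S-G) ⇒ a-(a)-(G-G)   [S → G]
a-(a)-(G-G) ⇒ a-(a)-(a-G)   [G → a]
a-(a)-(a-G) ⇒ a-(a)-(a-a)   [G → a]

S⇒S-G⇒S-G-G⇒G-G-G⇒a-G-G⇒a-(S)-G⇒a-(G)-G⇒a-(a)-G⇒a-(a)-(S)⇒a-(a)-(S-G)⇒a-(a)-(G-G)⇒a-(a)-(a-G)⇒a-(a)-(a-a)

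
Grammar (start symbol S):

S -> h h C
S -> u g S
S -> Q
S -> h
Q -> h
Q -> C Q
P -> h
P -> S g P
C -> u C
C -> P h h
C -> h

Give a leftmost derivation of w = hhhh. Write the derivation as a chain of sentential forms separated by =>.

S=>Q=>CQ=>PhhQ=>hhhQ=>hhhh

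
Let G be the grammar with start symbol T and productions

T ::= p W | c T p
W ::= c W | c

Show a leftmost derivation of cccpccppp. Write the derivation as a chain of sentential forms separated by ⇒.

T ⇒ cTp   [T ::= c T p]
cTp ⇒ ccTpp   [T ::= c T p]
ccTpp ⇒ cccTppp   [T ::= c T p]
cccTppp ⇒ cccpWppp   [T ::= p W]
cccpWppp ⇒ cccpcWppp   [W ::= c W]
cccpcWppp ⇒ cccpccppp   [W ::= c]

T⇒cTp⇒ccTpp⇒cccTppp⇒cccpWppp⇒cccpcWppp⇒cccpccppp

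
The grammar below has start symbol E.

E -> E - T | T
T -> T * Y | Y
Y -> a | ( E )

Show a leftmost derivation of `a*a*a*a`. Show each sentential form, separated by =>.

E => T => T*Y => T*Y*Y => T*Y*Y*Y => Y*Y*Y*Y => a*Y*Y*Y => a*a*Y*Y => a*a*a*Y => a*a*a*a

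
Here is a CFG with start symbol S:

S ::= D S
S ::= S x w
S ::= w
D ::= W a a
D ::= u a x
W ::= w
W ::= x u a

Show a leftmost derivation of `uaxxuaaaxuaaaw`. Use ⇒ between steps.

S ⇒ DS ⇒ uaxS ⇒ uaxDS ⇒ uaxWaaS ⇒ uaxxuaaaS ⇒ uaxxuaaaDS ⇒ uaxxuaaaWaaS ⇒ uaxxuaaaxuaaaS ⇒ uaxxuaaaxuaaaw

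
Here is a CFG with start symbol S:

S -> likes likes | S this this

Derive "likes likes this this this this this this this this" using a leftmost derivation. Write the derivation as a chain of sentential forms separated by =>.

S => S this this => S this this this this => S this this this this this this => S this this this this this this this this => likes likes this this this this this this this this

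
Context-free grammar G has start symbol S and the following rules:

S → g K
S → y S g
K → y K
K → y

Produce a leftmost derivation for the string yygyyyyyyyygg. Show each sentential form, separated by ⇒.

S ⇒ ySg ⇒ yySgg ⇒ yygKgg ⇒ yygyKgg ⇒ yygyyKgg ⇒ yygyyyKgg ⇒ yygyyyyKgg ⇒ yygyyyyyKgg ⇒ yygyyyyyyKgg ⇒ yygyyyyyyyKgg ⇒ yygyyyyyyyygg

S ⇒ ySg   [S → y S g]
ySg ⇒ yySgg   [S → y S g]
yySgg ⇒ yygKgg   [S → g K]
yygKgg ⇒ yygyKgg   [K → y K]
yygyKgg ⇒ yygyyKgg   [K → y K]
yygyyKgg ⇒ yygyyyKgg   [K → y K]
yygyyyKgg ⇒ yygyyyyKgg   [K → y K]
yygyyyyKgg ⇒ yygyyyyyKgg   [K → y K]
yygyyyyyKgg ⇒ yygyyyyyyKgg   [K → y K]
yygyyyyyyKgg ⇒ yygyyyyyyyKgg   [K → y K]
yygyyyyyyyKgg ⇒ yygyyyyyyyygg   [K → y]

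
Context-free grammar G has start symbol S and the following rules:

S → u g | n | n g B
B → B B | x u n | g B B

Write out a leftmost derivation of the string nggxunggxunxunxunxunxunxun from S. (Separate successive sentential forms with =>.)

S => ngB => nggBB => nggBBB => nggxunBB => nggxungBBB => nggxungBBBB => nggxungBBBBB => nggxunggBBBBBB => nggxunggxunBBBBB => nggxunggxunxunBBBB => nggxunggxunxunxunBBB => nggxunggxunxunxunxunBB => nggxunggxunxunxunxunxunB => nggxunggxunxunxunxunxunxun

S => ngB   [S → n g B]
ngB => nggBB   [B → g B B]
nggBB => nggBBB   [B → B B]
nggBBB => nggxunBB   [B → x u n]
nggxunBB => nggxungBBB   [B → g B B]
nggxungBBB => nggxungBBBB   [B → B B]
nggxungBBBB => nggxungBBBBB   [B → B B]
nggxungBBBBB => nggxunggBBBBBB   [B → g B B]
nggxunggBBBBBB => nggxunggxunBBBBB   [B → x u n]
nggxunggxunBBBBB => nggxunggxunxunBBBB   [B → x u n]
nggxunggxunxunBBBB => nggxunggxunxunxunBBB   [B → x u n]
nggxunggxunxunxunBBB => nggxunggxunxunxunxunBB   [B → x u n]
nggxunggxunxunxunxunBB => nggxunggxunxunxunxunxunB   [B → x u n]
nggxunggxunxunxunxunxunB => nggxunggxunxunxunxunxunxun   [B → x u n]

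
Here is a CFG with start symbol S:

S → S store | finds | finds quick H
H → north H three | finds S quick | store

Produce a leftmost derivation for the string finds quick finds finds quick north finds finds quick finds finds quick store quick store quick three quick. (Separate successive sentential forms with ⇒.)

S ⇒ finds quick H ⇒ finds quick finds S quick ⇒ finds quick finds finds quick H quick ⇒ finds quick finds finds quick north H three quick ⇒ finds quick finds finds quick north finds S quick three quick ⇒ finds quick finds finds quick north finds S store quick three quick ⇒ finds quick finds finds quick north finds finds quick H store quick three quick ⇒ finds quick finds finds quick north finds finds quick finds S quick store quick three quick ⇒ finds quick finds finds quick north finds finds quick finds finds quick H quick store quick three quick ⇒ finds quick finds finds quick north finds finds quick finds finds quick store quick store quick three quick

S ⇒ finds quick H   [S → finds quick H]
finds quick H ⇒ finds quick finds S quick   [H → finds S quick]
finds quick finds S quick ⇒ finds quick finds finds quick H quick   [S → finds quick H]
finds quick finds finds quick H quick ⇒ finds quick finds finds quick north H three quick   [H → north H three]
finds quick finds finds quick north H three quick ⇒ finds quick finds finds quick north finds S quick three quick   [H → finds S quick]
finds quick finds finds quick north finds S quick three quick ⇒ finds quick finds finds quick north finds S store quick three quick   [S → S store]
finds quick finds finds quick north finds S store quick three quick ⇒ finds quick finds finds quick north finds finds quick H store quick three quick   [S → finds quick H]
finds quick finds finds quick north finds finds quick H store quick three quick ⇒ finds quick finds finds quick north finds finds quick finds S quick store quick three quick   [H → finds S quick]
finds quick finds finds quick north finds finds quick finds S quick store quick three quick ⇒ finds quick finds finds quick north finds finds quick finds finds quick H quick store quick three quick   [S → finds quick H]
finds quick finds finds quick north finds finds quick finds finds quick H quick store quick three quick ⇒ finds quick finds finds quick north finds finds quick finds finds quick store quick store quick three quick   [H → store]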